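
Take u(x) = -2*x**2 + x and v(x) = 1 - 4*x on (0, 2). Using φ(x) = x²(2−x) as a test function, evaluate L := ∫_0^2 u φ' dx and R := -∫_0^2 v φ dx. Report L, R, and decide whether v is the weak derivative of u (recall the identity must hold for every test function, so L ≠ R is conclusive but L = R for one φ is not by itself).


LHS = 76/15, RHS = 76/15. Yes, v = u' weakly.

u(x) = -2*x**2 + x, classical derivative u'(x) = 1 - 4*x.
φ(x) = x²(2−x), so φ'(x) = x*(4 - 3*x).
Note φ(0) = φ(2) = 0, so the boundary term u·φ vanishes.
LHS = ∫_0^2 u(x) φ'(x) dx = ∫_0^2 (6*x^4 - 11*x^3 + 4*x^2) dx. Term by term:
  ∫_0^2 6*x^4 dx = 192/5;  ∫_0^2 -11*x^3 dx = -44;  ∫_0^2 4*x^2 dx = 32/3.
Sum: 192/5 − 44 + 32/3 = 76/15.
So LHS = 76/15.
∫_0^2 v(x) φ(x) dx = ∫_0^2 (4*x^4 - 9*x^3 + 2*x^2) dx. Term by term:
  ∫_0^2 4*x^4 dx = 128/5;  ∫_0^2 -9*x^3 dx = -36;  ∫_0^2 2*x^2 dx = 16/3.
Sum: 128/5 − 36 + 16/3 = -76/15.
So RHS = -∫_0^2 v(x) φ(x) dx = 76/15.
LHS = RHS, so the identity holds for this test φ.
Moreover u is smooth here and v(x) = u'(x) = 1 - 4*x pointwise, so the identity holds for every test function. Hence v is the weak derivative of u.


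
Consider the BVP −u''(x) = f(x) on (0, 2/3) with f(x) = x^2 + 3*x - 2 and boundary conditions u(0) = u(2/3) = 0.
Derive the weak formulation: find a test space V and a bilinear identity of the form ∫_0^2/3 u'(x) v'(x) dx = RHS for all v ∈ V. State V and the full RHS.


V = H^1_0(0, 2/3) (so v(0) = v(2/3) = 0); weak form: ∫_0^2/3 u'v' dx = ∫_0^2/3 (x^2 + 3*x - 2) v dx for all v ∈ V.

Multiply both sides by a test function v and integrate from 0 to 2/3:
  ∫_0^2/3 −u''(x) v(x) dx = ∫_0^2/3 f(x) v(x) dx.
Integrate the LHS by parts once:
  ∫_0^2/3 −u'' v dx = −[u'(x) v(x)]_0^2/3 + ∫_0^2/3 u'(x) v'(x) dx.
Thus ∫_0^2/3 u'(x) v'(x) dx = ∫_0^2/3 f(x) v(x) dx + [u'(x) v(x)]_0^2/3.
Choose V so that boundary terms are either known or forced to vanish.
u is Dirichlet: u(0) = u(2/3) = 0. Let V = H^1_0(0, 2/3); then v(0) = v(2/3) = 0, and [u' v]_0^2/3 = 0.
Weak formulation: find u (satisfying any essential BC) such that ∫_0^2/3 u'(x) v'(x) dx = ∫_0^2/3 f v dx for all v ∈ V.
Substituting f(x) = x^2 + 3*x - 2, the right-hand side is ∫_0^2/3 (x^2 + 3*x - 2) v dx.


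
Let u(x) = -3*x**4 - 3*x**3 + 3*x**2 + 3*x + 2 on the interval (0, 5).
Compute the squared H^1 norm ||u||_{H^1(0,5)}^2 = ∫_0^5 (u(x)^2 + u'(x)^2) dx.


||u||_{H^1}^2 = 132400245/28

The H^1 norm (squared) on an interval (0, L) is
  ||u||_{H^1}^2 = ∫_0^L u(x)^2 dx + ∫_0^L u'(x)^2 dx.
Compute u'(x) = -12*x**3 - 9*x**2 + 6*x + 3.
Then u(x)^2 = 9*x**8 + 18*x**7 - 9*x**6 - 36*x**5 - 21*x**4 + 6*x**3 + 21*x**2 + 12*x + 4 and u'(x)^2 = 144*x**6 + 216*x**5 - 63*x**4 - 180*x**3 - 18*x**2 + 36*x + 9.
Integrate each monomial from 0 to 5 using ∫_0^5 c·x^n dx = c·5^(n+1)/(n+1):
  ∫_0^5 u(x)^2 dx = ∫_0^5 (9*x^8 + 18*x^7 - 9*x^6 - 36*x^5 - 21*x^4 + 6*x^3 + 21*x^2 + 12*x + 4) dx. Term by term:
    ∫_0^5 9*x^8 dx = 1953125;  ∫_0^5 18*x^7 dx = 3515625/4;  ∫_0^5 -9*x^6 dx = -703125/7;
    ∫_0^5 -36*x^5 dx = -93750;  ∫_0^5 -21*x^4 dx = -13125;  ∫_0^5 6*x^3 dx = 1875/2;
    ∫_0^5 21*x^2 dx = 875;  ∫_0^5 12*x dx = 150;  ∫_0^5 4 dx = 20.
  Sum: 1953125 + 3515625/4 − 703125/7 − 93750 − 13125 + 1875/2 + 875 + 150 + 20 = 73547385/28.
  ∫_0^5 u'(x)^2 dx = ∫_0^5 (144*x^6 + 216*x^5 - 63*x^4 - 180*x^3 - 18*x^2 + 36*x + 9) dx. Term by term:
    ∫_0^5 144*x^6 dx = 11250000/7;  ∫_0^5 216*x^5 dx = 562500;  ∫_0^5 -63*x^4 dx = -39375;
    ∫_0^5 -180*x^3 dx = -28125;  ∫_0^5 -18*x^2 dx = -750;  ∫_0^5 36*x dx = 450;
    ∫_0^5 9 dx = 45.
  Sum: 11250000/7 + 562500 − 39375 − 28125 − 750 + 450 + 45 = 14713215/7.
Adding: ||u||_{H^1}^2 = 73547385/28 + 14713215/7 = 132400245/28.


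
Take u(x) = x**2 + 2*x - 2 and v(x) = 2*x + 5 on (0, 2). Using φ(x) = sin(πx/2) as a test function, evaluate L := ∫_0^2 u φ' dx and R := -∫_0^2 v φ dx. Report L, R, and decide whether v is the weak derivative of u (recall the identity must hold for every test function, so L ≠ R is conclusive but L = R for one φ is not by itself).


LHS = -16/π, RHS = -28/π. No, v is not the weak derivative of u.

u(x) = x**2 + 2*x - 2, classical derivative u'(x) = 2*x + 2.
φ(x) = sin(πx/2), so φ'(x) = π*cos(π*x/2)/2.
Note φ(0) = φ(2) = 0, so the boundary term u·φ vanishes.
LHS = ∫_0^2 u(x) φ'(x) dx = ∫_0^2 (π*x^2*cos(π*x/2)/2 + π*x*cos(π*x/2) - π*cos(π*x/2)) dx. Term by term:
  ∫_0^2 -π*cos(π*x/2) dx = 0;  ∫_0^2 π*x*cos(π*x/2) dx = -8/π;  ∫_0^2 π*x^2*cos(π*x/2)/2 dx = -8/π.
Sum: 0 − 8/π − 8/π = -16/π.
So LHS = -16/π.
∫_0^2 v(x) φ(x) dx = ∫_0^2 (2*x*sin(π*x/2) + 5*sin(π*x/2)) dx. Term by term:
  ∫_0^2 5*sin(π*x/2) dx = 20/π;  ∫_0^2 2*x*sin(π*x/2) dx = 8/π.
Sum: 20/π + 8/π = 28/π.
So RHS = -∫_0^2 v(x) φ(x) dx = -28/π.
LHS − RHS = 12/π ≠ 0, so the identity fails.
(For a valid weak derivative the identity must hold for EVERY test function, in particular this one. The failure shows v is NOT the weak derivative of u.)
Correct weak derivative would be u'(x) = 2*x + 2.


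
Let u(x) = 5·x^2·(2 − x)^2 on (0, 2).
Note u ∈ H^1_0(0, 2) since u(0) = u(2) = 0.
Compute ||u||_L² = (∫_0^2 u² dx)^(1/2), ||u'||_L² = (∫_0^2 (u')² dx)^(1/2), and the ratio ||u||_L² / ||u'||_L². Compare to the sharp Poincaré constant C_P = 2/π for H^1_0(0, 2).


||u||_L² / ||u'||_L² = sqrt(3)/3 < C_P = 2/π.

u(x) = 5·x^2·(2 − x)^2, so u'(x) = 20*x*(x - 2)*(x - 1).
u(x) = 5·x^2·(2 − x)^2 vanishes at x = 0 and x = 2, so u ∈ H^1_0(0, 2). Differentiate via the product rule and integrate the resulting polynomials term by term.
  ∫_0^2 u² dx = ∫_0^2 (25*x^8 - 200*x^7 + 600*x^6 - 800*x^5 + 400*x^4) dx. Term by term:
    ∫_0^2 25*x^8 dx = 12800/9;  ∫_0^2 -200*x^7 dx = -6400;  ∫_0^2 600*x^6 dx = 76800/7;
    ∫_0^2 -800*x^5 dx = -25600/3;  ∫_0^2 400*x^4 dx = 2560.
  Sum: 12800/9 − 6400 + 76800/7 − 25600/3 + 2560 = 1280/63.
  ∫_0^2 (u')² dx = ∫_0^2 (400*x^6 - 2400*x^5 + 5200*x^4 - 4800*x^3 + 1600*x^2) dx. Term by term:
    ∫_0^2 400*x^6 dx = 51200/7;  ∫_0^2 -2400*x^5 dx = -25600;  ∫_0^2 5200*x^4 dx = 33280;
    ∫_0^2 -4800*x^3 dx = -19200;  ∫_0^2 1600*x^2 dx = 12800/3.
  Sum: 51200/7 − 25600 + 33280 − 19200 + 12800/3 = 1280/21.
∫_0^2 u² dx = 1280/63, so ||u||_L² = 16*sqrt(35)/21.
∫_0^2 (u')² dx = 1280/21, so ||u'||_L² = 16*sqrt(105)/21.
Ratio ||u||_L² / ||u'||_L² = sqrt(3)/3.
Sharp Poincaré constant on H^1_0(0, 2) is C_P = L/π = 2/π, achieved by sin(π/2·x).
A polynomial bump cannot attain the sharp Poincaré constant (only the first sine eigenfunction does), so the ratio is strictly less than C_P, consistent with ||u||_L² ≤ C_P ||u'||_L².


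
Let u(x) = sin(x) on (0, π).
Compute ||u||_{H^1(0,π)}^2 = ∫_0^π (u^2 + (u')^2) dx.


||u||_{H^1(0,π)}^2 = π

u'(x) = cos(x).
Expand u² and (u')² and integrate term by term on (0, π), using: for integers n ≥ 1, ∫_0^π sin²(nx) dx = ∫_0^π cos²(nx) dx = π/2; for n ≠ n', ∫_0^π sin(nx)sin(n'x) dx = ∫_0^π cos(nx)cos(n'x) dx = 0; and by product-to-sum, ∫_0^π sin(nx)cos(n'x) dx = ½∫_0^π [sin((n+n')x) + sin((n−n')x)] dx, which is 0 when n+n' is even and 2n/(n²−n'²) when n+n' is odd (it need not vanish on (0, π)).
  u² squared terms: (1)²·∫sin(x)² dx = 1·π/2 = π/2.
  So ∫_0^π u² dx = π/2.
  (u')² squared terms: (1)²·∫cos(x)² dx = 1·π/2 = π/2.
  So ∫_0^π (u')² dx = π/2.
||u||_{H^1}^2 = (π/2) + (π/2) = π.


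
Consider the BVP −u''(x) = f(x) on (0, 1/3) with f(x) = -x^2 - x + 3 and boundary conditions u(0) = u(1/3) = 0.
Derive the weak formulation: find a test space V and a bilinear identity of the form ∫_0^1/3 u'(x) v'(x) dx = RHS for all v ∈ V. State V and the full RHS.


V = H^1_0(0, 1/3) (so v(0) = v(1/3) = 0); weak form: ∫_0^1/3 u'v' dx = ∫_0^1/3 (-x^2 - x + 3) v dx for all v ∈ V.

Multiply both sides by a test function v and integrate from 0 to 1/3:
  ∫_0^1/3 −u''(x) v(x) dx = ∫_0^1/3 f(x) v(x) dx.
Integrate the LHS by parts once:
  ∫_0^1/3 −u'' v dx = −[u'(x) v(x)]_0^1/3 + ∫_0^1/3 u'(x) v'(x) dx.
Thus ∫_0^1/3 u'(x) v'(x) dx = ∫_0^1/3 f(x) v(x) dx + [u'(x) v(x)]_0^1/3.
Choose V so that boundary terms are either known or forced to vanish.
u is Dirichlet: u(0) = u(1/3) = 0. Let V = H^1_0(0, 1/3); then v(0) = v(1/3) = 0, and [u' v]_0^1/3 = 0.
Weak formulation: find u (satisfying any essential BC) such that ∫_0^1/3 u'(x) v'(x) dx = ∫_0^1/3 f v dx for all v ∈ V.
Substituting f(x) = -x^2 - x + 3, the right-hand side is ∫_0^1/3 (-x^2 - x + 3) v dx.


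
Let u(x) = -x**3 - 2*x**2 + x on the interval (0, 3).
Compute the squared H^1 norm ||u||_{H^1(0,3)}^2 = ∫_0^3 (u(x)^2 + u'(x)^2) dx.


||u||_{H^1}^2 = 63141/35

The H^1 norm (squared) on an interval (0, L) is
  ||u||_{H^1}^2 = ∫_0^L u(x)^2 dx + ∫_0^L u'(x)^2 dx.
Compute u'(x) = -3*x**2 - 4*x + 1.
Then u(x)^2 = x**6 + 4*x**5 + 2*x**4 - 4*x**3 + x**2 and u'(x)^2 = 9*x**4 + 24*x**3 + 10*x**2 - 8*x + 1.
Integrate each monomial from 0 to 3 using ∫_0^3 c·x^n dx = c·3^(n+1)/(n+1):
  ∫_0^3 u(x)^2 dx = ∫_0^3 (x^6 + 4*x^5 + 2*x^4 - 4*x^3 + x^2) dx. Term by term:
    ∫_0^3 x^6 dx = 2187/7;  ∫_0^3 4*x^5 dx = 486;  ∫_0^3 2*x^4 dx = 486/5;
    ∫_0^3 -4*x^3 dx = -81;  ∫_0^3 x^2 dx = 9.
  Sum: 2187/7 + 486 + 486/5 − 81 + 9 = 28827/35.
  ∫_0^3 u'(x)^2 dx = ∫_0^3 (9*x^4 + 24*x^3 + 10*x^2 - 8*x + 1) dx. Term by term:
    ∫_0^3 9*x^4 dx = 2187/5;  ∫_0^3 24*x^3 dx = 486;  ∫_0^3 10*x^2 dx = 90;
    ∫_0^3 -8*x dx = -36;  ∫_0^3 1 dx = 3.
  Sum: 2187/5 + 486 + 90 − 36 + 3 = 4902/5.
Adding: ||u||_{H^1}^2 = 28827/35 + 4902/5 = 63141/35.


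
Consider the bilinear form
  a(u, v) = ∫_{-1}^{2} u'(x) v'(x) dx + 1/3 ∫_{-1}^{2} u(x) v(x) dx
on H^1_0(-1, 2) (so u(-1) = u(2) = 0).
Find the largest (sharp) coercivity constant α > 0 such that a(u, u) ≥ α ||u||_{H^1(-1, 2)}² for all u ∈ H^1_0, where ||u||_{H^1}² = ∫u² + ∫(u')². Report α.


α = (3 + π^2)/(9 + π^2)

Coercivity of a(·,·) on H^1_0(-1, 2) means a(u, u) ≥ α ||u||_{H^1}² for every u ∈ H^1_0.
The interval has length L = 3, and Poincaré/coercivity depend only on L. Here a(u, u) = ∫(u')² + (1/3)·∫u².
Here 0 < c = 1/3 < 1. The condition a(u,u) ≥ α||u||_{H^1}² reads (1−α)∫(u')² ≥ (α−c)∫u². Any admissible α is ≤ 1 (rapidly oscillating u have ∫u²/∫(u')² → 0), and α = 1 would force 0 ≥ (1−c)∫u², impossible since c < 1; so 1−α > 0. By the sharp Poincaré inequality on H^1_0 of an interval of length L, ∫(u')² ≥ (π/L)²∫u² with equality for the first sine mode sin(π(x−x₀)/L) (x₀ the left endpoint), so the inequality holds for all u iff (1−α)(π/L)² ≥ α − c, i.e. α ≤ ((π/L)² + c)/((π/L)² + 1) = (1 + c(L/π)²)/(1 + (L/π)²). With (π/L)² = π^2/9 and c = 1/3, the largest admissible constant is α = ((π/L)² + c)/((π/L)² + 1).
Simplifying, α = (3 + π^2)/(9 + π^2).


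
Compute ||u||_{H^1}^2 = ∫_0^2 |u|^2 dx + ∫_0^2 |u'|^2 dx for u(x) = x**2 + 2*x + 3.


||u||_{H^1}^2 = 1886/15

The H^1 norm (squared) on an interval (0, L) is
  ||u||_{H^1}^2 = ∫_0^L u(x)^2 dx + ∫_0^L u'(x)^2 dx.
Compute u'(x) = 2*x + 2.
Then u(x)^2 = x**4 + 4*x**3 + 10*x**2 + 12*x + 9 and u'(x)^2 = 4*x**2 + 8*x + 4.
Integrate each monomial from 0 to 2 using ∫_0^2 c·x^n dx = c·2^(n+1)/(n+1):
  ∫_0^2 u(x)^2 dx = ∫_0^2 (x^4 + 4*x^3 + 10*x^2 + 12*x + 9) dx. Term by term:
    ∫_0^2 x^4 dx = 32/5;  ∫_0^2 4*x^3 dx = 16;  ∫_0^2 10*x^2 dx = 80/3;
    ∫_0^2 12*x dx = 24;  ∫_0^2 9 dx = 18.
  Sum: 32/5 + 16 + 80/3 + 24 + 18 = 1366/15.
  ∫_0^2 u'(x)^2 dx = ∫_0^2 (4*x^2 + 8*x + 4) dx. Term by term:
    ∫_0^2 4*x^2 dx = 32/3;  ∫_0^2 8*x dx = 16;  ∫_0^2 4 dx = 8.
  Sum: 32/3 + 16 + 8 = 104/3.
Adding: ||u||_{H^1}^2 = 1366/15 + 104/3 = 1886/15.


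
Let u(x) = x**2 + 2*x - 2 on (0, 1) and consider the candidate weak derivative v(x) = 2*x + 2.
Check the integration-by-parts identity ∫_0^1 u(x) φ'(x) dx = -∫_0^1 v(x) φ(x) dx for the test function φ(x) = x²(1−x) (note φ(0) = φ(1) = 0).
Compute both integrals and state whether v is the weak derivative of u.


LHS = -4/15, RHS = -4/15. Yes, v = u' weakly.

u(x) = x**2 + 2*x - 2, classical derivative u'(x) = 2*x + 2.
φ(x) = x²(1−x), so φ'(x) = x*(2 - 3*x).
Note φ(0) = φ(1) = 0, so the boundary term u·φ vanishes.
LHS = ∫_0^1 u(x) φ'(x) dx = ∫_0^1 (-3*x^4 - 4*x^3 + 10*x^2 - 4*x) dx. Term by term:
  ∫_0^1 -3*x^4 dx = -3/5;  ∫_0^1 -4*x^3 dx = -1;  ∫_0^1 10*x^2 dx = 10/3;
  ∫_0^1 -4*x dx = -2.
Sum: -3/5 − 1 + 10/3 − 2 = -4/15.
So LHS = -4/15.
∫_0^1 v(x) φ(x) dx = ∫_0^1 (-2*x^4 + 2*x^2) dx. Term by term:
  ∫_0^1 -2*x^4 dx = -2/5;  ∫_0^1 2*x^2 dx = 2/3.
Sum: -2/5 + 2/3 = 4/15.
So RHS = -∫_0^1 v(x) φ(x) dx = -4/15.
LHS = RHS, so the identity holds for this test φ.
Moreover u is smooth here and v(x) = u'(x) = 2*x + 2 pointwise, so the identity holds for every test function. Hence v is the weak derivative of u.


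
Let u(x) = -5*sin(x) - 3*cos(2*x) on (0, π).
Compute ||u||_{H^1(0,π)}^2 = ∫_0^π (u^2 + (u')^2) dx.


||u||_{H^1(0,π)}^2 = -100 + 95*π/2

u'(x) = 6*sin(2*x) - 5*cos(x).
Expand u² and (u')² and integrate term by term on (0, π), using: for integers n ≥ 1, ∫_0^π sin²(nx) dx = ∫_0^π cos²(nx) dx = π/2; for n ≠ n', ∫_0^π sin(nx)sin(n'x) dx = ∫_0^π cos(nx)cos(n'x) dx = 0; and by product-to-sum, ∫_0^π sin(nx)cos(n'x) dx = ½∫_0^π [sin((n+n')x) + sin((n−n')x)] dx, which is 0 when n+n' is even and 2n/(n²−n'²) when n+n' is odd (it need not vanish on (0, π)).
  u² squared terms: (-5)²·∫sin(x)² dx = 25·π/2 = 25*π/2;  (-3)²·∫cos(2x)² dx = 9·π/2 = 9*π/2.
  u² cross terms: 2·(-5)·(-3)·∫sin(x)·cos(2x) dx = 30·(-2/3) = -20.
  So ∫_0^π u² dx = 25*π/2 + 9*π/2 − 20 = -20 + 17*π.
  (u')² squared terms: (-5)²·∫cos(x)² dx = 25·π/2 = 25*π/2;  (6)²·∫sin(2x)² dx = 36·π/2 = 18*π.
  (u')² cross terms: 2·(-5)·(6)·∫cos(x)·sin(2x) dx = -60·(4/3) = -80.
  So ∫_0^π (u')² dx = 25*π/2 + 18*π − 80 = -80 + 61*π/2.
||u||_{H^1}^2 = (-20 + 17*π) + (-80 + 61*π/2) = -100 + 95*π/2.


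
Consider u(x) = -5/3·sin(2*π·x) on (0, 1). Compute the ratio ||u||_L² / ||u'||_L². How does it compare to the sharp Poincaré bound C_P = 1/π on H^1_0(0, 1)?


||u||_L² / ||u'||_L² = 1/(2*π) < C_P = 1/π.

u(x) = -5/3·sin(2*π·x), so u'(x) = -10*π*cos(2*π*x)/3.
Writing u(x) = A·sin(kπx/L) with A = -5/3 and k = 2, use ∫_0^L sin²(kπx/L) dx = L/2 and ∫_0^L cos²(kπx/L) dx = L/2.
u² = 25/9·sin²(2*π·x) and (u')² = 100*π^2/9·cos²(2*π·x), and each of sin², cos² integrates to L/2 = 1/2 over (0, 1).
∫_0^1 u² dx = 25/18, so ||u||_L² = 5*sqrt(2)/6.
∫_0^1 (u')² dx = 50*π^2/9, so ||u'||_L² = 5*sqrt(2)*π/3.
Ratio ||u||_L² / ||u'||_L² = 1/(2*π).
Sharp Poincaré constant on H^1_0(0, 1) is C_P = L/π = 1/π, achieved by sin(π·x).
This is the k = 2 harmonic; the ratio L/(kπ) is strictly less than C_P = L/π, consistent with the sharp inequality ||u||_L² ≤ C_P ||u'||_L².


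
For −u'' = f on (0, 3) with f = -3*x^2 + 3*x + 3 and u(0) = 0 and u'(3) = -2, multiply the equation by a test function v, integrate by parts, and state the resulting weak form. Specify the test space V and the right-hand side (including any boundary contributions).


V = {v ∈ H^1(0, 3) : v(0) = 0} (test functions vanish at x = 0 where u is specified); weak form: ∫_0^3 u'v' dx = ∫_0^3 (-3*x^2 + 3*x + 3) v dx − 2·v(3) for all v ∈ V.

Multiply both sides by a test function v and integrate from 0 to 3:
  ∫_0^3 −u''(x) v(x) dx = ∫_0^3 f(x) v(x) dx.
Integrate the LHS by parts once:
  ∫_0^3 −u'' v dx = −[u'(x) v(x)]_0^3 + ∫_0^3 u'(x) v'(x) dx.
Thus ∫_0^3 u'(x) v'(x) dx = ∫_0^3 f(x) v(x) dx + [u'(x) v(x)]_0^3.
Choose V so that boundary terms are either known or forced to vanish.
Mixed BC: u(0) = 0 (Dirichlet) and u'(3) = -2 (Neumann). Define V = {v ∈ H^1(0, 3) : v(0) = 0}. Then [u' v]_0^3 = u'(3)·v(3) − u'(0)·0 = − 2·v(3).
Weak formulation: find u (satisfying any essential BC) such that ∫_0^3 u'(x) v'(x) dx = ∫_0^3 f v dx − 2·v(3) for all v ∈ V (Dirichlet at 0 absorbed into V; Neumann datum at x = 3 contributes the boundary term).
Substituting f(x) = -3*x^2 + 3*x + 3, the right-hand side is ∫_0^3 (-3*x^2 + 3*x + 3) v dx − 2·v(3).


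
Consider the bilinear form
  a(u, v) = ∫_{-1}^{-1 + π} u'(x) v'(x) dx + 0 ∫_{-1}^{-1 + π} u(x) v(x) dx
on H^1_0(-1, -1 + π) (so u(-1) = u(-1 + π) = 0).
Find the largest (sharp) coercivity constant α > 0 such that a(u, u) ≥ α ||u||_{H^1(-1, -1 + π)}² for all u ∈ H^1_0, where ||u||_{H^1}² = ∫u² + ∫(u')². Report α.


α = 1/2

Coercivity of a(·,·) on H^1_0(-1, -1 + π) means a(u, u) ≥ α ||u||_{H^1}² for every u ∈ H^1_0.
The interval has length L = π, and Poincaré/coercivity depend only on L. Here a(u, u) = ∫(u')² + (0)·∫u².
Here c = 0, so a(u,u) = ∫(u')² alone. The condition a(u,u) ≥ α||u||_{H^1}² reads (1−α)∫(u')² ≥ (α−c)∫u². Any admissible α is ≤ 1 (rapidly oscillating u have ∫u²/∫(u')² → 0), and α = 1 would force 0 ≥ (1−c)∫u², impossible since c < 1; so 1−α > 0. By the sharp Poincaré inequality on H^1_0 of an interval of length L, ∫(u')² ≥ (π/L)²∫u² with equality for the first sine mode sin(π(x−x₀)/L) (x₀ the left endpoint), so the inequality holds for all u iff (1−α)(π/L)² ≥ α − c, i.e. α ≤ ((π/L)² + c)/((π/L)² + 1) = (1 + c(L/π)²)/(1 + (L/π)²). (Direct route, valid since c ≤ 0: Poincaré gives c∫u² ≥ c(L/π)²∫(u')², so a(u,u) ≥ (1 + c(L/π)²)∫(u')², while ||u||_{H^1}² ≤ (1 + (L/π)²)∫(u')²; dividing yields the same α.) With (π/L)² = 1 and c = 0, the largest admissible constant is α = ((π/L)² + c)/((π/L)² + 1).
Simplifying, α = 1/2.


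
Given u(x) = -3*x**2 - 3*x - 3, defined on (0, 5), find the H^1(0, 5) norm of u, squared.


||u||_{H^1}^2 = 23655/2

The H^1 norm (squared) on an interval (0, L) is
  ||u||_{H^1}^2 = ∫_0^L u(x)^2 dx + ∫_0^L u'(x)^2 dx.
Compute u'(x) = -6*x - 3.
Then u(x)^2 = 9*x**4 + 18*x**3 + 27*x**2 + 18*x + 9 and u'(x)^2 = 36*x**2 + 36*x + 9.
Integrate each monomial from 0 to 5 using ∫_0^5 c·x^n dx = c·5^(n+1)/(n+1):
  ∫_0^5 u(x)^2 dx = ∫_0^5 (9*x^4 + 18*x^3 + 27*x^2 + 18*x + 9) dx. Term by term:
    ∫_0^5 9*x^4 dx = 5625;  ∫_0^5 18*x^3 dx = 5625/2;  ∫_0^5 27*x^2 dx = 1125;
    ∫_0^5 18*x dx = 225;  ∫_0^5 9 dx = 45.
  Sum: 5625 + 5625/2 + 1125 + 225 + 45 = 19665/2.
  ∫_0^5 u'(x)^2 dx = ∫_0^5 (36*x^2 + 36*x + 9) dx. Term by term:
    ∫_0^5 36*x^2 dx = 1500;  ∫_0^5 36*x dx = 450;  ∫_0^5 9 dx = 45.
  Sum: 1500 + 450 + 45 = 1995.
Adding: ||u||_{H^1}^2 = 19665/2 + 1995 = 23655/2.


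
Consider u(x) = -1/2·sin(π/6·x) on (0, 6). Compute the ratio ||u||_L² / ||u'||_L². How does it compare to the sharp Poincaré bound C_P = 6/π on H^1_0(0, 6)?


||u||_L² / ||u'||_L² = 6/π = C_P.

u(x) = -1/2·sin(π/6·x), so u'(x) = -π*cos(π*x/6)/12.
Writing u(x) = A·sin(kπx/L) with A = -1/2 and k = 1, use ∫_0^L sin²(kπx/L) dx = L/2 and ∫_0^L cos²(kπx/L) dx = L/2.
u² = 1/4·sin²(π/6·x) and (u')² = π^2/144·cos²(π/6·x), and each of sin², cos² integrates to L/2 = 3 over (0, 6).
∫_0^6 u² dx = 3/4, so ||u||_L² = sqrt(3)/2.
∫_0^6 (u')² dx = π^2/48, so ||u'||_L² = sqrt(3)*π/12.
Ratio ||u||_L² / ||u'||_L² = 6/π.
Sharp Poincaré constant on H^1_0(0, 6) is C_P = L/π = 6/π, achieved by sin(π/6·x).
This is the k = 1 eigenfunction (up to amplitude), so the ratio equals the sharp Poincaré constant exactly.


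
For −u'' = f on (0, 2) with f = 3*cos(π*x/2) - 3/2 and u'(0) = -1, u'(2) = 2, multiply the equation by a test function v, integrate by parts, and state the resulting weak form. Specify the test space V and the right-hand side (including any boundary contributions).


V = H^1(0, 2) (v unrestricted at boundary; u is determined up to an additive constant); weak form: ∫_0^2 u'v' dx = ∫_0^2 (3*cos(π*x/2) - 3/2) v dx + 2·v(2) + v(0) for all v ∈ V.

Multiply both sides by a test function v and integrate from 0 to 2:
  ∫_0^2 −u''(x) v(x) dx = ∫_0^2 f(x) v(x) dx.
Integrate the LHS by parts once:
  ∫_0^2 −u'' v dx = −[u'(x) v(x)]_0^2 + ∫_0^2 u'(x) v'(x) dx.
Thus ∫_0^2 u'(x) v'(x) dx = ∫_0^2 f(x) v(x) dx + [u'(x) v(x)]_0^2.
Choose V so that boundary terms are either known or forced to vanish.
u has inhomogeneous Neumann u'(0) = -1, u'(2) = 2. [u' v]_0^2 = (2)·v(2) − (-1)·v(0) = 2·v(2) + v(0). Take V = H^1(0, 2); boundary term becomes part of RHS.
Weak formulation: find u (satisfying any essential BC) such that ∫_0^2 u'(x) v'(x) dx = ∫_0^2 f v dx + 2·v(2) + v(0) for all v ∈ V (Neumann data are natural BCs: they enter the RHS as boundary terms).
Substituting f(x) = 3*cos(π*x/2) - 3/2, the right-hand side is ∫_0^2 (3*cos(π*x/2) - 3/2) v dx + 2·v(2) + v(0).
Compatibility check (pure Neumann): taking v ≡ 1 ∈ V gives 0 = ∫_0^2 f dx + (2) − (-1), i.e. ∫_0^2 f dx must equal u'(0) − u'(2) = -3. Indeed ∫_0^2 (3*cos(π*x/2) - 3/2) dx = -3, so the data are compatible. The solution is then unique only up to an additive constant (fix it e.g. by requiring ∫_0^2 u dx = 0).


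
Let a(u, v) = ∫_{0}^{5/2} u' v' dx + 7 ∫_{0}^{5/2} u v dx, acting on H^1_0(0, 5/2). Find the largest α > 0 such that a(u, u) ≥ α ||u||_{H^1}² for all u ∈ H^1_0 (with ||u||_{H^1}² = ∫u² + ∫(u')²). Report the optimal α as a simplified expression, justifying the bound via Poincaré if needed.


α = 1

Coercivity of a(·,·) on H^1_0(0, 5/2) means a(u, u) ≥ α ||u||_{H^1}² for every u ∈ H^1_0.
The interval has length L = 5/2, and Poincaré/coercivity depend only on L. Here a(u, u) = ∫(u')² + (7)·∫u².
Here c = 7 ≥ 1, so a(u,u) = ∫(u')² + c∫u² ≥ ∫(u')² + ∫u² = ||u||_{H^1}², i.e. α = 1 works. No larger α is possible: a(u,u) ≥ α||u||_{H^1}² means (1−α)∫(u')² ≥ (α−c)∫u², and for the modes u_n = sin(nπ(x−x₀)/L) (x₀ the left endpoint) one has ∫u_n²/∫(u_n')² = (L/(nπ))² → 0, so a(u_n,u_n)/||u_n||_{H^1}² → 1. Hence the optimal constant is α = 1.
Therefore α = 1.


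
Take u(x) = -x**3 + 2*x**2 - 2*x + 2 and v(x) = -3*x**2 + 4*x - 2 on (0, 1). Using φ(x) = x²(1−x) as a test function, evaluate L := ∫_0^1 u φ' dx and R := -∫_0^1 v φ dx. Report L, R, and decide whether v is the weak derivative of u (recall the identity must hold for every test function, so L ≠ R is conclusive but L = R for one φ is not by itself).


LHS = 1/15, RHS = 1/15. Yes, v = u' weakly.

u(x) = -x**3 + 2*x**2 - 2*x + 2, classical derivative u'(x) = -3*x**2 + 4*x - 2.
φ(x) = x²(1−x), so φ'(x) = x*(2 - 3*x).
Note φ(0) = φ(1) = 0, so the boundary term u·φ vanishes.
LHS = ∫_0^1 u(x) φ'(x) dx = ∫_0^1 (3*x^5 - 8*x^4 + 10*x^3 - 10*x^2 + 4*x) dx. Term by term:
  ∫_0^1 3*x^5 dx = 1/2;  ∫_0^1 -8*x^4 dx = -8/5;  ∫_0^1 10*x^3 dx = 5/2;
  ∫_0^1 -10*x^2 dx = -10/3;  ∫_0^1 4*x dx = 2.
Sum: 1/2 − 8/5 + 5/2 − 10/3 + 2 = 1/15.
So LHS = 1/15.
∫_0^1 v(x) φ(x) dx = ∫_0^1 (3*x^5 - 7*x^4 + 6*x^3 - 2*x^2) dx. Term by term:
  ∫_0^1 3*x^5 dx = 1/2;  ∫_0^1 -7*x^4 dx = -7/5;  ∫_0^1 6*x^3 dx = 3/2;
  ∫_0^1 -2*x^2 dx = -2/3.
Sum: 1/2 − 7/5 + 3/2 − 2/3 = -1/15.
So RHS = -∫_0^1 v(x) φ(x) dx = 1/15.
LHS = RHS, so the identity holds for this test φ.
Moreover u is smooth here and v(x) = u'(x) = -3*x**2 + 4*x - 2 pointwise, so the identity holds for every test function. Hence v is the weak derivative of u.


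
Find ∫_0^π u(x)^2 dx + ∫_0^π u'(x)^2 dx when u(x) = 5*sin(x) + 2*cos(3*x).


||u||_{H^1(0,π)}^2 = 45*π

u'(x) = -6*sin(3*x) + 5*cos(x).
Expand u² and (u')² and integrate term by term on (0, π), using: for integers n ≥ 1, ∫_0^π sin²(nx) dx = ∫_0^π cos²(nx) dx = π/2; for n ≠ n', ∫_0^π sin(nx)sin(n'x) dx = ∫_0^π cos(nx)cos(n'x) dx = 0; and by product-to-sum, ∫_0^π sin(nx)cos(n'x) dx = ½∫_0^π [sin((n+n')x) + sin((n−n')x)] dx, which is 0 when n+n' is even and 2n/(n²−n'²) when n+n' is odd (it need not vanish on (0, π)).
  u² squared terms: (2)²·∫cos(3x)² dx = 4·π/2 = 2*π;  (5)²·∫sin(x)² dx = 25·π/2 = 25*π/2.
  u² cross terms: 2·(2)·(5)·∫cos(3x)·sin(x) dx = 20·(0) = 0.
  So ∫_0^π u² dx = 2*π + 25*π/2 + 0 = 29*π/2.
  (u')² squared terms: (-6)²·∫sin(3x)² dx = 36·π/2 = 18*π;  (5)²·∫cos(x)² dx = 25·π/2 = 25*π/2.
  (u')² cross terms: 2·(-6)·(5)·∫sin(3x)·cos(x) dx = -60·(0) = 0.
  So ∫_0^π (u')² dx = 18*π + 25*π/2 + 0 = 61*π/2.
||u||_{H^1}^2 = (29*π/2) + (61*π/2) = 45*π.


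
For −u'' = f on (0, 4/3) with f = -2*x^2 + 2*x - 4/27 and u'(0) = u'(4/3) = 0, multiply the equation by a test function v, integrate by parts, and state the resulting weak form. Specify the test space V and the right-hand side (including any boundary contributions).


V = H^1(0, 4/3) (no boundary constraint on v; u is determined up to an additive constant); weak form: ∫_0^4/3 u'v' dx = ∫_0^4/3 (-2*x^2 + 2*x - 4/27) v dx for all v ∈ V.

Multiply both sides by a test function v and integrate from 0 to 4/3:
  ∫_0^4/3 −u''(x) v(x) dx = ∫_0^4/3 f(x) v(x) dx.
Integrate the LHS by parts once:
  ∫_0^4/3 −u'' v dx = −[u'(x) v(x)]_0^4/3 + ∫_0^4/3 u'(x) v'(x) dx.
Thus ∫_0^4/3 u'(x) v'(x) dx = ∫_0^4/3 f(x) v(x) dx + [u'(x) v(x)]_0^4/3.
Choose V so that boundary terms are either known or forced to vanish.
u has homogeneous Neumann: u'(0) = u'(4/3) = 0. So [u' v]_0^4/3 = 0·v(4/3) − 0·v(0) = 0 for any v; take V = H^1(0, 4/3).
Weak formulation: find u (satisfying any essential BC) such that ∫_0^4/3 u'(x) v'(x) dx = ∫_0^4/3 f v dx for all v ∈ V (homogeneous Neumann, so boundary terms vanish).
Substituting f(x) = -2*x^2 + 2*x - 4/27, the right-hand side is ∫_0^4/3 (-2*x^2 + 2*x - 4/27) v dx.
Compatibility check (pure Neumann): taking v ≡ 1 ∈ V gives 0 = ∫_0^4/3 f dx + (0) − (0), i.e. ∫_0^4/3 f dx must equal u'(0) − u'(4/3) = 0. Indeed ∫_0^4/3 (-2*x^2 + 2*x - 4/27) dx = 0, so the data are compatible. The solution is then unique only up to an additive constant (fix it e.g. by requiring ∫_0^4/3 u dx = 0).


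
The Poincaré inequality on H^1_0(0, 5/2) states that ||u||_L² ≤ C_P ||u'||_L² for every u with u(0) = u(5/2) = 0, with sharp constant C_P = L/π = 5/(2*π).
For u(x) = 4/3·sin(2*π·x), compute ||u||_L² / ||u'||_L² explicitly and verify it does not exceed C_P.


||u||_L² / ||u'||_L² = 1/(2*π) < C_P = 5/(2*π).

u(x) = 4/3·sin(2*π·x), so u'(x) = 8*π*cos(2*π*x)/3.
Writing u(x) = A·sin(kπx/L) with A = 4/3 and k = 5, use ∫_0^L sin²(kπx/L) dx = L/2 and ∫_0^L cos²(kπx/L) dx = L/2.
u² = 16/9·sin²(2*π·x) and (u')² = 64*π^2/9·cos²(2*π·x), and each of sin², cos² integrates to L/2 = 5/4 over (0, 5/2).
∫_0^5/2 u² dx = 20/9, so ||u||_L² = 2*sqrt(5)/3.
∫_0^5/2 (u')² dx = 80*π^2/9, so ||u'||_L² = 4*sqrt(5)*π/3.
Ratio ||u||_L² / ||u'||_L² = 1/(2*π).
Sharp Poincaré constant on H^1_0(0, 5/2) is C_P = L/π = 5/(2*π), achieved by sin(2*π/5·x).
This is the k = 5 harmonic; the ratio L/(kπ) is strictly less than C_P = L/π, consistent with the sharp inequality ||u||_L² ≤ C_P ||u'||_L².


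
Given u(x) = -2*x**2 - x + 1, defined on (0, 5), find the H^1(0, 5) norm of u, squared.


||u||_{H^1}^2 = 11255/3

The H^1 norm (squared) on an interval (0, L) is
  ||u||_{H^1}^2 = ∫_0^L u(x)^2 dx + ∫_0^L u'(x)^2 dx.
Compute u'(x) = -4*x - 1.
Then u(x)^2 = 4*x**4 + 4*x**3 - 3*x**2 - 2*x + 1 and u'(x)^2 = 16*x**2 + 8*x + 1.
Integrate each monomial from 0 to 5 using ∫_0^5 c·x^n dx = c·5^(n+1)/(n+1):
  ∫_0^5 u(x)^2 dx = ∫_0^5 (4*x^4 + 4*x^3 - 3*x^2 - 2*x + 1) dx. Term by term:
    ∫_0^5 4*x^4 dx = 2500;  ∫_0^5 4*x^3 dx = 625;  ∫_0^5 -3*x^2 dx = -125;
    ∫_0^5 -2*x dx = -25;  ∫_0^5 1 dx = 5.
  Sum: 2500 + 625 − 125 − 25 + 5 = 2980.
  ∫_0^5 u'(x)^2 dx = ∫_0^5 (16*x^2 + 8*x + 1) dx. Term by term:
    ∫_0^5 16*x^2 dx = 2000/3;  ∫_0^5 8*x dx = 100;  ∫_0^5 1 dx = 5.
  Sum: 2000/3 + 100 + 5 = 2315/3.
Adding: ||u||_{H^1}^2 = 2980 + 2315/3 = 11255/3.


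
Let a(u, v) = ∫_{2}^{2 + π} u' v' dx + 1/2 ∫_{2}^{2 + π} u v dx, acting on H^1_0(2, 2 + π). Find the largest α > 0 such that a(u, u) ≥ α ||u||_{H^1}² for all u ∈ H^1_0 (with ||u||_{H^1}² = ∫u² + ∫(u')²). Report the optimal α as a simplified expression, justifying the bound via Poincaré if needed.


α = 3/4

Coercivity of a(·,·) on H^1_0(2, 2 + π) means a(u, u) ≥ α ||u||_{H^1}² for every u ∈ H^1_0.
The interval has length L = π, and Poincaré/coercivity depend only on L. Here a(u, u) = ∫(u')² + (1/2)·∫u².
Here 0 < c = 1/2 < 1. The condition a(u,u) ≥ α||u||_{H^1}² reads (1−α)∫(u')² ≥ (α−c)∫u². Any admissible α is ≤ 1 (rapidly oscillating u have ∫u²/∫(u')² → 0), and α = 1 would force 0 ≥ (1−c)∫u², impossible since c < 1; so 1−α > 0. By the sharp Poincaré inequality on H^1_0 of an interval of length L, ∫(u')² ≥ (π/L)²∫u² with equality for the first sine mode sin(π(x−x₀)/L) (x₀ the left endpoint), so the inequality holds for all u iff (1−α)(π/L)² ≥ α − c, i.e. α ≤ ((π/L)² + c)/((π/L)² + 1) = (1 + c(L/π)²)/(1 + (L/π)²). With (π/L)² = 1 and c = 1/2, the largest admissible constant is α = ((π/L)² + c)/((π/L)² + 1).
Simplifying, α = 3/4.


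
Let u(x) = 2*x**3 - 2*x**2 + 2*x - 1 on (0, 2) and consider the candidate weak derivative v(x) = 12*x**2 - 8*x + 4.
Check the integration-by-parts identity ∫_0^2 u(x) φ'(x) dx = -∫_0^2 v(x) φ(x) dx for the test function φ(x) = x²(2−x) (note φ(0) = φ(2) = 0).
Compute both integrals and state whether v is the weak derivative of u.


LHS = -136/15, RHS = -272/15. No, v is not the weak derivative of u.

u(x) = 2*x**3 - 2*x**2 + 2*x - 1, classical derivative u'(x) = 6*x**2 - 4*x + 2.
φ(x) = x²(2−x), so φ'(x) = x*(4 - 3*x).
Note φ(0) = φ(2) = 0, so the boundary term u·φ vanishes.
LHS = ∫_0^2 u(x) φ'(x) dx = ∫_0^2 (-6*x^5 + 14*x^4 - 14*x^3 + 11*x^2 - 4*x) dx. Term by term:
  ∫_0^2 -6*x^5 dx = -64;  ∫_0^2 14*x^4 dx = 448/5;  ∫_0^2 -14*x^3 dx = -56;
  ∫_0^2 11*x^2 dx = 88/3;  ∫_0^2 -4*x dx = -8.
Sum: -64 + 448/5 − 56 + 88/3 − 8 = -136/15.
So LHS = -136/15.
∫_0^2 v(x) φ(x) dx = ∫_0^2 (-12*x^5 + 32*x^4 - 20*x^3 + 8*x^2) dx. Term by term:
  ∫_0^2 -12*x^5 dx = -128;  ∫_0^2 32*x^4 dx = 1024/5;  ∫_0^2 -20*x^3 dx = -80;
  ∫_0^2 8*x^2 dx = 64/3.
Sum: -128 + 1024/5 − 80 + 64/3 = 272/15.
So RHS = -∫_0^2 v(x) φ(x) dx = -272/15.
LHS − RHS = 136/15 ≠ 0, so the identity fails.
(For a valid weak derivative the identity must hold for EVERY test function, in particular this one. The failure shows v is NOT the weak derivative of u.)
Correct weak derivative would be u'(x) = 6*x**2 - 4*x + 2.


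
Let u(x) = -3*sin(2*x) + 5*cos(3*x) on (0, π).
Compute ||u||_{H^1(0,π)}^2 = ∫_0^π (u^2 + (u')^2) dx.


||u||_{H^1(0,π)}^2 = 240 + 295*π/2

u'(x) = -15*sin(3*x) - 6*cos(2*x).
Expand u² and (u')² and integrate term by term on (0, π), using: for integers n ≥ 1, ∫_0^π sin²(nx) dx = ∫_0^π cos²(nx) dx = π/2; for n ≠ n', ∫_0^π sin(nx)sin(n'x) dx = ∫_0^π cos(nx)cos(n'x) dx = 0; and by product-to-sum, ∫_0^π sin(nx)cos(n'x) dx = ½∫_0^π [sin((n+n')x) + sin((n−n')x)] dx, which is 0 when n+n' is even and 2n/(n²−n'²) when n+n' is odd (it need not vanish on (0, π)).
  u² squared terms: (-3)²·∫sin(2x)² dx = 9·π/2 = 9*π/2;  (5)²·∫cos(3x)² dx = 25·π/2 = 25*π/2.
  u² cross terms: 2·(-3)·(5)·∫sin(2x)·cos(3x) dx = -30·(-4/5) = 24.
  So ∫_0^π u² dx = 9*π/2 + 25*π/2 + 24 = 24 + 17*π.
  (u')² squared terms: (-15)²·∫sin(3x)² dx = 225·π/2 = 225*π/2;  (-6)²·∫cos(2x)² dx = 36·π/2 = 18*π.
  (u')² cross terms: 2·(-15)·(-6)·∫sin(3x)·cos(2x) dx = 180·(6/5) = 216.
  So ∫_0^π (u')² dx = 225*π/2 + 18*π + 216 = 216 + 261*π/2.
||u||_{H^1}^2 = (24 + 17*π) + (216 + 261*π/2) = 240 + 295*π/2.


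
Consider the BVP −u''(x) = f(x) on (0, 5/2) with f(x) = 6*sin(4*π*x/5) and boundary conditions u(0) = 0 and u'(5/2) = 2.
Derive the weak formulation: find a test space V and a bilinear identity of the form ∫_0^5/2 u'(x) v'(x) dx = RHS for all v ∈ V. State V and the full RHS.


V = {v ∈ H^1(0, 5/2) : v(0) = 0} (test functions vanish at x = 0 where u is specified); weak form: ∫_0^5/2 u'v' dx = ∫_0^5/2 (6*sin(4*π*x/5)) v dx + 2·v(5/2) for all v ∈ V.

Multiply both sides by a test function v and integrate from 0 to 5/2:
  ∫_0^5/2 −u''(x) v(x) dx = ∫_0^5/2 f(x) v(x) dx.
Integrate the LHS by parts once:
  ∫_0^5/2 −u'' v dx = −[u'(x) v(x)]_0^5/2 + ∫_0^5/2 u'(x) v'(x) dx.
Thus ∫_0^5/2 u'(x) v'(x) dx = ∫_0^5/2 f(x) v(x) dx + [u'(x) v(x)]_0^5/2.
Choose V so that boundary terms are either known or forced to vanish.
Mixed BC: u(0) = 0 (Dirichlet) and u'(5/2) = 2 (Neumann). Define V = {v ∈ H^1(0, 5/2) : v(0) = 0}. Then [u' v]_0^5/2 = u'(5/2)·v(5/2) − u'(0)·0 = 2·v(5/2).
Weak formulation: find u (satisfying any essential BC) such that ∫_0^5/2 u'(x) v'(x) dx = ∫_0^5/2 f v dx + 2·v(5/2) for all v ∈ V (Dirichlet at 0 absorbed into V; Neumann datum at x = 5/2 contributes the boundary term).
Substituting f(x) = 6*sin(4*π*x/5), the right-hand side is ∫_0^5/2 (6*sin(4*π*x/5)) v dx + 2·v(5/2).


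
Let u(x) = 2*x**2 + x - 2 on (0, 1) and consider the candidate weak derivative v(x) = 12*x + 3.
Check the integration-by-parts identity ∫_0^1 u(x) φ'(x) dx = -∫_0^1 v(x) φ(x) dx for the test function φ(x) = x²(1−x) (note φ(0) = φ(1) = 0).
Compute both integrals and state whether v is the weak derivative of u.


LHS = -17/60, RHS = -17/20. No, v is not the weak derivative of u.

u(x) = 2*x**2 + x - 2, classical derivative u'(x) = 4*x + 1.
φ(x) = x²(1−x), so φ'(x) = x*(2 - 3*x).
Note φ(0) = φ(1) = 0, so the boundary term u·φ vanishes.
LHS = ∫_0^1 u(x) φ'(x) dx = ∫_0^1 (-6*x^4 + x^3 + 8*x^2 - 4*x) dx. Term by term:
  ∫_0^1 -6*x^4 dx = -6/5;  ∫_0^1 x^3 dx = 1/4;  ∫_0^1 8*x^2 dx = 8/3;
  ∫_0^1 -4*x dx = -2.
Sum: -6/5 + 1/4 + 8/3 − 2 = -17/60.
So LHS = -17/60.
∫_0^1 v(x) φ(x) dx = ∫_0^1 (-12*x^4 + 9*x^3 + 3*x^2) dx. Term by term:
  ∫_0^1 -12*x^4 dx = -12/5;  ∫_0^1 9*x^3 dx = 9/4;  ∫_0^1 3*x^2 dx = 1.
Sum: -12/5 + 9/4 + 1 = 17/20.
So RHS = -∫_0^1 v(x) φ(x) dx = -17/20.
LHS − RHS = 17/30 ≠ 0, so the identity fails.
(For a valid weak derivative the identity must hold for EVERY test function, in particular this one. The failure shows v is NOT the weak derivative of u.)
Correct weak derivative would be u'(x) = 4*x + 1.


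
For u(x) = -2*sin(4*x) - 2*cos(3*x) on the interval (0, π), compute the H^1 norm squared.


||u||_{H^1(0,π)}^2 = 640/7 + 54*π

u'(x) = 6*sin(3*x) - 8*cos(4*x).
Expand u² and (u')² and integrate term by term on (0, π), using: for integers n ≥ 1, ∫_0^π sin²(nx) dx = ∫_0^π cos²(nx) dx = π/2; for n ≠ n', ∫_0^π sin(nx)sin(n'x) dx = ∫_0^π cos(nx)cos(n'x) dx = 0; and by product-to-sum, ∫_0^π sin(nx)cos(n'x) dx = ½∫_0^π [sin((n+n')x) + sin((n−n')x)] dx, which is 0 when n+n' is even and 2n/(n²−n'²) when n+n' is odd (it need not vanish on (0, π)).
  u² squared terms: (-2)²·∫cos(3x)² dx = 4·π/2 = 2*π;  (-2)²·∫sin(4x)² dx = 4·π/2 = 2*π.
  u² cross terms: 2·(-2)·(-2)·∫cos(3x)·sin(4x) dx = 8·(8/7) = 64/7.
  So ∫_0^π u² dx = 2*π + 2*π + 64/7 = 64/7 + 4*π.
  (u')² squared terms: (-8)²·∫cos(4x)² dx = 64·π/2 = 32*π;  (6)²·∫sin(3x)² dx = 36·π/2 = 18*π.
  (u')² cross terms: 2·(-8)·(6)·∫cos(4x)·sin(3x) dx = -96·(-6/7) = 576/7.
  So ∫_0^π (u')² dx = 32*π + 18*π + 576/7 = 576/7 + 50*π.
||u||_{H^1}^2 = (64/7 + 4*π) + (576/7 + 50*π) = 640/7 + 54*π.


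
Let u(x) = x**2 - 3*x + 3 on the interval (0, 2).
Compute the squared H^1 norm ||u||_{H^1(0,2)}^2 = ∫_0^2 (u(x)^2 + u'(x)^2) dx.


||u||_{H^1}^2 = 136/15

The H^1 norm (squared) on an interval (0, L) is
  ||u||_{H^1}^2 = ∫_0^L u(x)^2 dx + ∫_0^L u'(x)^2 dx.
Compute u'(x) = 2*x - 3.
Then u(x)^2 = x**4 - 6*x**3 + 15*x**2 - 18*x + 9 and u'(x)^2 = 4*x**2 - 12*x + 9.
Integrate each monomial from 0 to 2 using ∫_0^2 c·x^n dx = c·2^(n+1)/(n+1):
  ∫_0^2 u(x)^2 dx = ∫_0^2 (x^4 - 6*x^3 + 15*x^2 - 18*x + 9) dx. Term by term:
    ∫_0^2 x^4 dx = 32/5;  ∫_0^2 -6*x^3 dx = -24;  ∫_0^2 15*x^2 dx = 40;
    ∫_0^2 -18*x dx = -36;  ∫_0^2 9 dx = 18.
  Sum: 32/5 − 24 + 40 − 36 + 18 = 22/5.
  ∫_0^2 u'(x)^2 dx = ∫_0^2 (4*x^2 - 12*x + 9) dx. Term by term:
    ∫_0^2 4*x^2 dx = 32/3;  ∫_0^2 -12*x dx = -24;  ∫_0^2 9 dx = 18.
  Sum: 32/3 − 24 + 18 = 14/3.
Adding: ||u||_{H^1}^2 = 22/5 + 14/3 = 136/15.


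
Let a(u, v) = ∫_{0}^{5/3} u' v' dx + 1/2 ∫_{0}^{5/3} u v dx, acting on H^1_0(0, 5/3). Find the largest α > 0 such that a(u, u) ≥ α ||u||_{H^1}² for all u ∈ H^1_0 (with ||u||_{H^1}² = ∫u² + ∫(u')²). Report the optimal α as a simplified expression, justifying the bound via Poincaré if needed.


α = (25 + 18*π^2)/(2*(25 + 9*π^2))

Coercivity of a(·,·) on H^1_0(0, 5/3) means a(u, u) ≥ α ||u||_{H^1}² for every u ∈ H^1_0.
The interval has length L = 5/3, and Poincaré/coercivity depend only on L. Here a(u, u) = ∫(u')² + (1/2)·∫u².
Here 0 < c = 1/2 < 1. The condition a(u,u) ≥ α||u||_{H^1}² reads (1−α)∫(u')² ≥ (α−c)∫u². Any admissible α is ≤ 1 (rapidly oscillating u have ∫u²/∫(u')² → 0), and α = 1 would force 0 ≥ (1−c)∫u², impossible since c < 1; so 1−α > 0. By the sharp Poincaré inequality on H^1_0 of an interval of length L, ∫(u')² ≥ (π/L)²∫u² with equality for the first sine mode sin(π(x−x₀)/L) (x₀ the left endpoint), so the inequality holds for all u iff (1−α)(π/L)² ≥ α − c, i.e. α ≤ ((π/L)² + c)/((π/L)² + 1) = (1 + c(L/π)²)/(1 + (L/π)²). With (π/L)² = 9*π^2/25 and c = 1/2, the largest admissible constant is α = ((π/L)² + c)/((π/L)² + 1).
Simplifying, α = (25 + 18*π^2)/(2*(25 + 9*π^2)).


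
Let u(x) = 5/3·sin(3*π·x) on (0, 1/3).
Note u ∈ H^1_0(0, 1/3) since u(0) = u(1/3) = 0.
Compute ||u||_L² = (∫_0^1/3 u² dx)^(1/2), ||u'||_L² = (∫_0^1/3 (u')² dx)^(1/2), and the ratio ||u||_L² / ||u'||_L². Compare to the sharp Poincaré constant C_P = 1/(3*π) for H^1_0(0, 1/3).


||u||_L² / ||u'||_L² = 1/(3*π) = C_P.

u(x) = 5/3·sin(3*π·x), so u'(x) = 5*π*cos(3*π*x).
Writing u(x) = A·sin(kπx/L) with A = 5/3 and k = 1, use ∫_0^L sin²(kπx/L) dx = L/2 and ∫_0^L cos²(kπx/L) dx = L/2.
u² = 25/9·sin²(3*π·x) and (u')² = 25*π^2·cos²(3*π·x), and each of sin², cos² integrates to L/2 = 1/6 over (0, 1/3).
∫_0^1/3 u² dx = 25/54, so ||u||_L² = 5*sqrt(6)/18.
∫_0^1/3 (u')² dx = 25*π^2/6, so ||u'||_L² = 5*sqrt(6)*π/6.
Ratio ||u||_L² / ||u'||_L² = 1/(3*π).
Sharp Poincaré constant on H^1_0(0, 1/3) is C_P = L/π = 1/(3*π), achieved by sin(3*π·x).
This is the k = 1 eigenfunction (up to amplitude), so the ratio equals the sharp Poincaré constant exactly.


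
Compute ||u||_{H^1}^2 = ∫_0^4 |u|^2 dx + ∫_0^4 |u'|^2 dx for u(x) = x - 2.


||u||_{H^1}^2 = 28/3

The H^1 norm (squared) on an interval (0, L) is
  ||u||_{H^1}^2 = ∫_0^L u(x)^2 dx + ∫_0^L u'(x)^2 dx.
Compute u'(x) = 1.
Then u(x)^2 = x**2 - 4*x + 4 and u'(x)^2 = 1.
Integrate each monomial from 0 to 4 using ∫_0^4 c·x^n dx = c·4^(n+1)/(n+1):
  ∫_0^4 u(x)^2 dx = ∫_0^4 (x^2 - 4*x + 4) dx. Term by term:
    ∫_0^4 x^2 dx = 64/3;  ∫_0^4 -4*x dx = -32;  ∫_0^4 4 dx = 16.
  Sum: 64/3 − 32 + 16 = 16/3.
  ∫_0^4 u'(x)^2 dx = ∫_0^4 (1) dx. Term by term:
    ∫_0^4 1 dx = 4.
Adding: ||u||_{H^1}^2 = 16/3 + 4 = 28/3.


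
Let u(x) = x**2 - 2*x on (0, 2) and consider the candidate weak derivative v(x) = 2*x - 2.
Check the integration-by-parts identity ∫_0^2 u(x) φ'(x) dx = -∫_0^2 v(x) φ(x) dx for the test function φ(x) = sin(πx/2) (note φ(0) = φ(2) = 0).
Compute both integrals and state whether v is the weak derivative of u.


LHS = 0, RHS = 0. Yes, v = u' weakly.

u(x) = x**2 - 2*x, classical derivative u'(x) = 2*x - 2.
φ(x) = sin(πx/2), so φ'(x) = π*cos(π*x/2)/2.
Note φ(0) = φ(2) = 0, so the boundary term u·φ vanishes.
LHS = ∫_0^2 u(x) φ'(x) dx = ∫_0^2 (π*x^2*cos(π*x/2)/2 - π*x*cos(π*x/2)) dx. Term by term:
  ∫_0^2 π*x^2*cos(π*x/2)/2 dx = -8/π;  ∫_0^2 -π*x*cos(π*x/2) dx = 8/π.
Sum: -8/π + 8/π = 0.
So LHS = 0.
∫_0^2 v(x) φ(x) dx = ∫_0^2 (2*x*sin(π*x/2) - 2*sin(π*x/2)) dx. Term by term:
  ∫_0^2 -2*sin(π*x/2) dx = -8/π;  ∫_0^2 2*x*sin(π*x/2) dx = 8/π.
Sum: -8/π + 8/π = 0.
So RHS = -∫_0^2 v(x) φ(x) dx = 0.
LHS = RHS, so the identity holds for this test φ.
Moreover u is smooth here and v(x) = u'(x) = 2*x - 2 pointwise, so the identity holds for every test function. Hence v is the weak derivative of u.
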